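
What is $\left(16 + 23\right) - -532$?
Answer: $571$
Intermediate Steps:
$\left(16 + 23\right) - -532 = 39 + 532 = 571$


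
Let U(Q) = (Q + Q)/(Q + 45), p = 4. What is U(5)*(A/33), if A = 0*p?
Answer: 0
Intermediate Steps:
U(Q) = 2*Q/(45 + Q) (U(Q) = (2*Q)/(45 + Q) = 2*Q/(45 + Q))
A = 0 (A = 0*4 = 0)
U(5)*(A/33) = (2*5/(45 + 5))*(0/33) = (2*5/50)*(0*(1/33)) = (2*5*(1/50))*0 = (1/5)*0 = 0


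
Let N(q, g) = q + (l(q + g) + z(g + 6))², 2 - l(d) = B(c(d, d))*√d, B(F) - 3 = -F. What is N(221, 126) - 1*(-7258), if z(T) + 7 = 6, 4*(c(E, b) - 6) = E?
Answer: 44841387/16 + 359*√347/2 ≈ 2.8059e+6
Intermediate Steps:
c(E, b) = 6 + E/4
B(F) = 3 - F
z(T) = -1 (z(T) = -7 + 6 = -1)
l(d) = 2 - √d*(-3 - d/4) (l(d) = 2 - (3 - (6 + d/4))*√d = 2 - (3 + (-6 - d/4))*√d = 2 - (-3 - d/4)*√d = 2 - √d*(-3 - d/4))
N(q, g) = q + (1 + √(g + q)*(12 + g + q)/4)² (N(q, g) = q + ((2 + √(q + g)*(12 + (q + g))/4) - 1)² = q + ((2 + √(g + q)*(12 + (g + q))/4) - 1)² = q + ((2 + √(g + q)*(12 + g + q)/4) - 1)² = q + (1 + √(g + q)*(12 + g + q)/4)²)
N(221, 126) - 1*(-7258) = (221 + (4 + √(126 + 221)*(12 + 126 + 221))²/16) - 1*(-7258) = (221 + (4 + √347*359)²/16) + 7258 = (221 + (4 + 359*√347)²/16) + 7258 = 7479 + (4 + 359*√347)²/16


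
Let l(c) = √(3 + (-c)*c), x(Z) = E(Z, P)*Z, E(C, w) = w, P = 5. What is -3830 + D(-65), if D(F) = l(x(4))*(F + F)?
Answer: -3830 - 130*I*√397 ≈ -3830.0 - 2590.2*I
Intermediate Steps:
x(Z) = 5*Z
l(c) = √(3 - c²)
D(F) = 2*I*F*√397 (D(F) = √(3 - (5*4)²)*(F + F) = √(3 - 1*20²)*(2*F) = √(3 - 1*400)*(2*F) = √(3 - 400)*(2*F) = √(-397)*(2*F) = (I*√397)*(2*F) = 2*I*F*√397)
-3830 + D(-65) = -3830 + 2*I*(-65)*√397 = -3830 - 130*I*√397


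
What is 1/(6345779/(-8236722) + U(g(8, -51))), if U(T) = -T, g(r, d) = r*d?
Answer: 8236722/3354236797 ≈ 0.0024556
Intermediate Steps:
g(r, d) = d*r
1/(6345779/(-8236722) + U(g(8, -51))) = 1/(6345779/(-8236722) - (-51)*8) = 1/(6345779*(-1/8236722) - 1*(-408)) = 1/(-6345779/8236722 + 408) = 1/(3354236797/8236722) = 8236722/3354236797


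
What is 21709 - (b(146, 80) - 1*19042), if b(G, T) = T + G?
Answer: 40525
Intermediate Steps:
b(G, T) = G + T
21709 - (b(146, 80) - 1*19042) = 21709 - ((146 + 80) - 1*19042) = 21709 - (226 - 19042) = 21709 - 1*(-18816) = 21709 + 18816 = 40525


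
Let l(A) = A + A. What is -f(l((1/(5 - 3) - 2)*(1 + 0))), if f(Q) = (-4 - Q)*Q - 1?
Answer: -2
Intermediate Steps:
l(A) = 2*A
f(Q) = -1 + Q*(-4 - Q) (f(Q) = Q*(-4 - Q) - 1 = -1 + Q*(-4 - Q))
-f(l((1/(5 - 3) - 2)*(1 + 0))) = -(-1 - (2*((1/(5 - 3) - 2)*(1 + 0)))**2 - 8*(1/(5 - 3) - 2)*(1 + 0)) = -(-1 - (2*((1/2 - 2)*1))**2 - 8*(1/2 - 2)*1) = -(-1 - (2*(-3/2*1))**2 - 8*(-3/2*1)) = -(-1 - (2*(-3/2))**2 - 8*(-3)/2) = -(-1 - 1*(-3)**2 - 4*(-3)) = -(-1 - 1*9 + 12) = -(-1 - 9 + 12) = -1*2 = -2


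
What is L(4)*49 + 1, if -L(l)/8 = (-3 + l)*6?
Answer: -2351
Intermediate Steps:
L(l) = 144 - 48*l (L(l) = -8*(-3 + l)*6 = -8*(-18 + 6*l) = 144 - 48*l)
L(4)*49 + 1 = (144 - 48*4)*49 + 1 = (144 - 192)*49 + 1 = -48*49 + 1 = -2352 + 1 = -2351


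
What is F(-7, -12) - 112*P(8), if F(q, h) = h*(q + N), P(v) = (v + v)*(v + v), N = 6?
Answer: -28660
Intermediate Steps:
P(v) = 4*v² (P(v) = (2*v)*(2*v) = 4*v²)
F(q, h) = h*(6 + q) (F(q, h) = h*(q + 6) = h*(6 + q))
F(-7, -12) - 112*P(8) = -12*(6 - 7) - 448*8² = -12*(-1) - 448*64 = 12 - 112*256 = 12 - 28672 = -28660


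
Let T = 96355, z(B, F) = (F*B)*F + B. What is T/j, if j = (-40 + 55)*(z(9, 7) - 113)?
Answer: 19271/1011 ≈ 19.061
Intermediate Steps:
z(B, F) = B + B*F**2 (z(B, F) = (B*F)*F + B = B*F**2 + B = B + B*F**2)
j = 5055 (j = (-40 + 55)*(9*(1 + 7**2) - 113) = 15*(9*(1 + 49) - 113) = 15*(9*50 - 113) = 15*(450 - 113) = 15*337 = 5055)
T/j = 96355/5055 = 96355*(1/5055) = 19271/1011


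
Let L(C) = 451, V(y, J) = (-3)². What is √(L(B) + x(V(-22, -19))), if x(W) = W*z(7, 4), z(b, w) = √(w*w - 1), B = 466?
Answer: √(451 + 9*√15) ≈ 22.042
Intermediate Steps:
V(y, J) = 9
z(b, w) = √(-1 + w²) (z(b, w) = √(w² - 1) = √(-1 + w²))
x(W) = W*√15 (x(W) = W*√(-1 + 4²) = W*√(-1 + 16) = W*√15)
√(L(B) + x(V(-22, -19))) = √(451 + 9*√15)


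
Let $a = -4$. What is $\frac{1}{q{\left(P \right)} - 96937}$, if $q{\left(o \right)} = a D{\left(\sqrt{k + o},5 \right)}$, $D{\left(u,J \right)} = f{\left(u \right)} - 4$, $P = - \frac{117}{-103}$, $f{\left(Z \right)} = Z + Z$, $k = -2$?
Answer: $- \frac{112167}{10871337871} + \frac{8 i \sqrt{9167}}{967549070519} \approx -1.0318 \cdot 10^{-5} + 7.9164 \cdot 10^{-10} i$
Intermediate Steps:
$f{\left(Z \right)} = 2 Z$
$P = \frac{117}{103}$ ($P = \left(-117\right) \left(- \frac{1}{103}\right) = \frac{117}{103} \approx 1.1359$)
$D{\left(u,J \right)} = -4 + 2 u$ ($D{\left(u,J \right)} = 2 u - 4 = -4 + 2 u$)
$q{\left(o \right)} = 16 - 8 \sqrt{-2 + o}$ ($q{\left(o \right)} = - 4 \left(-4 + 2 \sqrt{-2 + o}\right) = 16 - 8 \sqrt{-2 + o}$)
$\frac{1}{q{\left(P \right)} - 96937} = \frac{1}{\left(16 - 8 \sqrt{-2 + \frac{117}{103}}\right) - 96937} = \frac{1}{\left(16 - 8 \sqrt{- \frac{89}{103}}\right) - 96937} = \frac{1}{\left(16 - 8 \frac{i \sqrt{9167}}{103}\right) - 96937} = \frac{1}{\left(16 - \frac{8 i \sqrt{9167}}{103}\right) - 96937} = \frac{1}{-96921 - \frac{8 i \sqrt{9167}}{103}}$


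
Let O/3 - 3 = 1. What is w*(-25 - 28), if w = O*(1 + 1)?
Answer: -1272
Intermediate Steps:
O = 12 (O = 9 + 3*1 = 9 + 3 = 12)
w = 24 (w = 12*(1 + 1) = 12*2 = 24)
w*(-25 - 28) = 24*(-25 - 28) = 24*(-53) = -1272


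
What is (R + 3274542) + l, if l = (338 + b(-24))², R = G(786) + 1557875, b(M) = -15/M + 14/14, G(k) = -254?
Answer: 316640521/64 ≈ 4.9475e+6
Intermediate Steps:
b(M) = 1 - 15/M (b(M) = -15/M + 14*(1/14) = -15/M + 1 = 1 - 15/M)
R = 1557621 (R = -254 + 1557875 = 1557621)
l = 7382089/64 (l = (338 + (-15 - 24)/(-24))² = (338 - 1/24*(-39))² = (338 + 13/8)² = (2717/8)² = 7382089/64 ≈ 1.1535e+5)
(R + 3274542) + l = (1557621 + 3274542) + 7382089/64 = 4832163 + 7382089/64 = 316640521/64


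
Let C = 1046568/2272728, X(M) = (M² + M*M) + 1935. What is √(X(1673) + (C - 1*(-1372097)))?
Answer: √62520579754401089/94697 ≈ 2640.4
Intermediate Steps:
X(M) = 1935 + 2*M² (X(M) = (M² + M²) + 1935 = 2*M² + 1935 = 1935 + 2*M²)
C = 43607/94697 (C = 1046568*(1/2272728) = 43607/94697 ≈ 0.46049)
√(X(1673) + (C - 1*(-1372097))) = √((1935 + 2*1673²) + (43607/94697 - 1*(-1372097))) = √((1935 + 2*2798929) + (43607/94697 + 1372097)) = √((1935 + 5597858) + 129933513216/94697) = √(5599793 + 129933513216/94697) = √(660217110937/94697) = √62520579754401089/94697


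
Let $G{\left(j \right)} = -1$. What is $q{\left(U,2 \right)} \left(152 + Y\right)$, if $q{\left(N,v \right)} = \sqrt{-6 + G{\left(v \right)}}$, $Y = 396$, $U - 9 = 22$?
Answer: $548 i \sqrt{7} \approx 1449.9 i$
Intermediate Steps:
$U = 31$ ($U = 9 + 22 = 31$)
$q{\left(N,v \right)} = i \sqrt{7}$ ($q{\left(N,v \right)} = \sqrt{-6 - 1} = \sqrt{-7} = i \sqrt{7}$)
$q{\left(U,2 \right)} \left(152 + Y\right) = i \sqrt{7} \left(152 + 396\right) = i \sqrt{7} \cdot 548 = 548 i \sqrt{7}$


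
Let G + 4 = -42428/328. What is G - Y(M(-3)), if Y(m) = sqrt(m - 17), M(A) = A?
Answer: -10935/82 - 2*I*sqrt(5) ≈ -133.35 - 4.4721*I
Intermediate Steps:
Y(m) = sqrt(-17 + m)
G = -10935/82 (G = -4 - 42428/328 = -4 - 42428*1/328 = -4 - 10607/82 = -10935/82 ≈ -133.35)
G - Y(M(-3)) = -10935/82 - sqrt(-17 - 3) = -10935/82 - sqrt(-20) = -10935/82 - 2*I*sqrt(5)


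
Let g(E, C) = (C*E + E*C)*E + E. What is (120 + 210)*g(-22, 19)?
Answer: 6062100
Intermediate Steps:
g(E, C) = E + 2*C*E² (g(E, C) = (C*E + C*E)*E + E = (2*C*E)*E + E = 2*C*E² + E = E + 2*C*E²)
(120 + 210)*g(-22, 19) = (120 + 210)*(-22*(1 + 2*19*(-22))) = 330*(-22*(1 - 836)) = 330*(-22*(-835)) = 330*18370 = 6062100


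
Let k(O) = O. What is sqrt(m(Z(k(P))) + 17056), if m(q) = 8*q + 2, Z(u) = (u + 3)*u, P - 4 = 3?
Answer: sqrt(17618) ≈ 132.73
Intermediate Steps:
P = 7 (P = 4 + 3 = 7)
Z(u) = u*(3 + u) (Z(u) = (3 + u)*u = u*(3 + u))
m(q) = 2 + 8*q
sqrt(m(Z(k(P))) + 17056) = sqrt((2 + 8*(7*(3 + 7))) + 17056) = sqrt((2 + 8*(7*10)) + 17056) = sqrt((2 + 8*70) + 17056) = sqrt((2 + 560) + 17056) = sqrt(562 + 17056) = sqrt(17618)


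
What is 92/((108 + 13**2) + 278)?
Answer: 92/555 ≈ 0.16577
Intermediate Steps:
92/((108 + 13**2) + 278) = 92/((108 + 169) + 278) = 92/(277 + 278) = 92/555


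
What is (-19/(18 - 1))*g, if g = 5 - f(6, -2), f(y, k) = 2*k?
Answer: -171/17 ≈ -10.059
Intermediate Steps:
g = 9 (g = 5 - 2*(-2) = 5 - 1*(-4) = 5 + 4 = 9)
(-19/(18 - 1))*g = -19/(18 - 1)*9 = -19/17*9 = -171/17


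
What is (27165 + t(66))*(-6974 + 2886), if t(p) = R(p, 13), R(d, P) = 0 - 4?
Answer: -111034168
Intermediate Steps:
R(d, P) = -4
t(p) = -4
(27165 + t(66))*(-6974 + 2886) = (27165 - 4)*(-6974 + 2886) = 27161*(-4088) = -111034168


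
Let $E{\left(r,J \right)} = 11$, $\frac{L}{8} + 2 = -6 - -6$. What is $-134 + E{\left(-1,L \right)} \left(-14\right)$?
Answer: $-288$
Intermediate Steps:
$L = -16$ ($L = -16 + 8 \left(-6 - -6\right) = -16 + 8 \left(-6 + 6\right) = -16 + 8 \cdot 0 = -16 + 0 = -16$)
$-134 + E{\left(-1,L \right)} \left(-14\right) = -134 + 11 \left(-14\right) = -134 - 154 = -288$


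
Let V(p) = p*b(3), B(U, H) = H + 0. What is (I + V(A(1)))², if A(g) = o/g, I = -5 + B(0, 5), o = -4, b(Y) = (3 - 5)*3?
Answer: 576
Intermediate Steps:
b(Y) = -6 (b(Y) = -2*3 = -6)
B(U, H) = H
I = 0 (I = -5 + 5 = 0)
A(g) = -4/g
V(p) = -6*p (V(p) = p*(-6) = -6*p)
(I + V(A(1)))² = (0 - (-24)/1)² = (0 - (-24))² = (0 - 6*(-4))² = (0 + 24)² = 24² = 576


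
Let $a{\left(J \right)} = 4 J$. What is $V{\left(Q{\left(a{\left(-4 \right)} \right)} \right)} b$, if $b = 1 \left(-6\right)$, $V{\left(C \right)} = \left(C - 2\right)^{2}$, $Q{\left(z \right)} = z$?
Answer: $-1944$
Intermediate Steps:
$V{\left(C \right)} = \left(-2 + C\right)^{2}$
$b = -6$
$V{\left(Q{\left(a{\left(-4 \right)} \right)} \right)} b = \left(-2 + 4 \left(-4\right)\right)^{2} \left(-6\right) = \left(-2 - 16\right)^{2} \left(-6\right) = \left(-18\right)^{2} \left(-6\right) = 324 \left(-6\right) = -1944$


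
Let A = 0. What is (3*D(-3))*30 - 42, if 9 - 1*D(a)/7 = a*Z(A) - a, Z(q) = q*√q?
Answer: 3738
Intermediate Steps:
Z(q) = q^(3/2)
D(a) = 63 + 7*a (D(a) = 63 - 7*(a*0^(3/2) - a) = 63 - 7*(a*0 - a) = 63 - 7*(0 - a) = 63 - (-7)*a = 63 + 7*a)
(3*D(-3))*30 - 42 = (3*(63 + 7*(-3)))*30 - 42 = (3*(63 - 21))*30 - 42 = (3*42)*30 - 42 = 126*30 - 42 = 3780 - 42 = 3738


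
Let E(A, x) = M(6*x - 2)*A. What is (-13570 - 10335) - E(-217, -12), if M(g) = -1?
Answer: -24122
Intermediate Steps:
E(A, x) = -A
(-13570 - 10335) - E(-217, -12) = (-13570 - 10335) - (-1)*(-217) = -23905 - 1*217 = -23905 - 217 = -24122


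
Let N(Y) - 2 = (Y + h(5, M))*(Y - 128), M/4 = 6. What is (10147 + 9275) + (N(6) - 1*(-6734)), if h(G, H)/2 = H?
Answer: 19570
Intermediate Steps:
M = 24 (M = 4*6 = 24)
h(G, H) = 2*H
N(Y) = 2 + (-128 + Y)*(48 + Y) (N(Y) = 2 + (Y + 2*24)*(Y - 128) = 2 + (Y + 48)*(-128 + Y) = 2 + (48 + Y)*(-128 + Y) = 2 + (-128 + Y)*(48 + Y))
(10147 + 9275) + (N(6) - 1*(-6734)) = (10147 + 9275) + ((-6142 + 6² - 80*6) - 1*(-6734)) = 19422 + ((-6142 + 36 - 480) + 6734) = 19422 + (-6586 + 6734) = 19422 + 148 = 19570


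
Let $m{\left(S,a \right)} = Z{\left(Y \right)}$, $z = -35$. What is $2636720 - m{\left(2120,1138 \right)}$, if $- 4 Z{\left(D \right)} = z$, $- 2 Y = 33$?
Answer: $\frac{10546845}{4} \approx 2.6367 \cdot 10^{6}$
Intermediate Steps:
$Y = - \frac{33}{2}$ ($Y = \left(- \frac{1}{2}\right) 33 = - \frac{33}{2} \approx -16.5$)
$Z{\left(D \right)} = \frac{35}{4}$ ($Z{\left(D \right)} = \left(- \frac{1}{4}\right) \left(-35\right) = \frac{35}{4}$)
$m{\left(S,a \right)} = \frac{35}{4}$
$2636720 - m{\left(2120,1138 \right)} = 2636720 - \frac{35}{4} = \frac{10546845}{4}$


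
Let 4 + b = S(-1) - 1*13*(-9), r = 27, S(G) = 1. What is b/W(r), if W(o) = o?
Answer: 38/9 ≈ 4.2222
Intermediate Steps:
b = 114 (b = -4 + (1 - 1*13*(-9)) = -4 + (1 - 13*(-9)) = -4 + (1 + 117) = -4 + 118 = 114)
b/W(r) = 114/27 = 114*(1/27) = 38/9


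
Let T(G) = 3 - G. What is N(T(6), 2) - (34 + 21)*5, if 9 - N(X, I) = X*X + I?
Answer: -277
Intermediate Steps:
N(X, I) = 9 - I - X² (N(X, I) = 9 - (X*X + I) = 9 - (X² + I) = 9 - (I + X²) = 9 + (-I - X²) = 9 - I - X²)
N(T(6), 2) - (34 + 21)*5 = (9 - 1*2 - (3 - 1*6)²) - (34 + 21)*5 = (9 - 2 - (3 - 6)²) - 55*5 = (9 - 2 - 1*(-3)²) - 1*275 = (9 - 2 - 1*9) - 275 = (9 - 2 - 9) - 275 = -2 - 275 = -277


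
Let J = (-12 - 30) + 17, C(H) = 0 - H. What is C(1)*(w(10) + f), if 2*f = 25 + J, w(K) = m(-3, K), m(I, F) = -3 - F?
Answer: 13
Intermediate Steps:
C(H) = -H
J = -25 (J = -42 + 17 = -25)
w(K) = -3 - K
f = 0 (f = (25 - 25)/2 = (½)*0 = 0)
C(1)*(w(10) + f) = (-1*1)*((-3 - 1*10) + 0) = -((-3 - 10) + 0) = -(-13 + 0) = -1*(-13) = 13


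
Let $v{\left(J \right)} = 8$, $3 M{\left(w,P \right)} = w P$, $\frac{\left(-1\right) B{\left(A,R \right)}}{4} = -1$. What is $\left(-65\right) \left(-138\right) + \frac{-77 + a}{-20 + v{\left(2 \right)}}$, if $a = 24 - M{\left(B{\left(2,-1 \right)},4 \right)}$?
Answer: $\frac{323095}{36} \approx 8974.9$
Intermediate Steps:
$B{\left(A,R \right)} = 4$ ($B{\left(A,R \right)} = \left(-4\right) \left(-1\right) = 4$)
$M{\left(w,P \right)} = \frac{P w}{3}$ ($M{\left(w,P \right)} = \frac{w P}{3} = \frac{P w}{3}$)
$a = \frac{56}{3}$ ($a = 24 - \frac{1}{3} \cdot 4 \cdot 4 = 24 - \frac{16}{3} = \frac{56}{3} \approx 18.667$)
$\left(-65\right) \left(-138\right) + \frac{-77 + a}{-20 + v{\left(2 \right)}} = \left(-65\right) \left(-138\right) + \frac{-77 + \frac{56}{3}}{-20 + 8} = 8970 - \frac{175}{3 \left(-12\right)} = 8970 - - \frac{175}{36} = 8970 + \frac{175}{36} = \frac{323095}{36}$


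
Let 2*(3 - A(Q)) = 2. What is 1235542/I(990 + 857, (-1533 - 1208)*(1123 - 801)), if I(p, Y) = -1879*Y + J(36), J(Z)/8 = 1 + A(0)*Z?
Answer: 56161/75382261 ≈ 0.00074502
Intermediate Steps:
A(Q) = 2 (A(Q) = 3 - 1/2*2 = 3 - 1 = 2)
J(Z) = 8 + 16*Z (J(Z) = 8*(1 + 2*Z) = 8 + 16*Z)
I(p, Y) = 584 - 1879*Y (I(p, Y) = -1879*Y + (8 + 16*36) = -1879*Y + (8 + 576) = -1879*Y + 584 = 584 - 1879*Y)
1235542/I(990 + 857, (-1533 - 1208)*(1123 - 801)) = 1235542/(584 - 1879*(-1533 - 1208)*(1123 - 801)) = 1235542/(584 - (-5150339)*322) = 1235542/(584 - 1879*(-882602)) = 1235542/(584 + 1658409158) = 1235542/1658409742 = 1235542*(1/1658409742) = 56161/75382261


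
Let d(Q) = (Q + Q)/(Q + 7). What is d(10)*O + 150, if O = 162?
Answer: 5790/17 ≈ 340.59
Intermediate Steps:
d(Q) = 2*Q/(7 + Q) (d(Q) = (2*Q)/(7 + Q) = 2*Q/(7 + Q))
d(10)*O + 150 = (2*10/(7 + 10))*162 + 150 = (2*10/17)*162 + 150 = (2*10*(1/17))*162 + 150 = (20/17)*162 + 150 = 3240/17 + 150 = 5790/17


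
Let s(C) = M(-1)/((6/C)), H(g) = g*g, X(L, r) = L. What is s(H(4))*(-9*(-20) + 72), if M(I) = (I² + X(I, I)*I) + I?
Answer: 672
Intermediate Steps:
M(I) = I + 2*I² (M(I) = (I² + I*I) + I = (I² + I²) + I = 2*I² + I = I + 2*I²)
H(g) = g²
s(C) = C/6 (s(C) = (-(1 + 2*(-1)))/((6/C)) = (-(1 - 2))*(C/6) = (-1*(-1))*(C/6) = 1*(C/6) = C/6)
s(H(4))*(-9*(-20) + 72) = ((⅙)*4²)*(-9*(-20) + 72) = ((⅙)*16)*(180 + 72) = (8/3)*252 = 672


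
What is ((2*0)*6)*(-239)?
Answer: 0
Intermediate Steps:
((2*0)*6)*(-239) = (0*6)*(-239) = 0*(-239) = 0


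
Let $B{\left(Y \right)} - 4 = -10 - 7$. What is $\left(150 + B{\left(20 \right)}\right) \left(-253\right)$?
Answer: $-34661$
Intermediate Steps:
$B{\left(Y \right)} = -13$ ($B{\left(Y \right)} = 4 - 17 = -13$)
$\left(150 + B{\left(20 \right)}\right) \left(-253\right) = \left(150 - 13\right) \left(-253\right) = 137 \left(-253\right) = -34661$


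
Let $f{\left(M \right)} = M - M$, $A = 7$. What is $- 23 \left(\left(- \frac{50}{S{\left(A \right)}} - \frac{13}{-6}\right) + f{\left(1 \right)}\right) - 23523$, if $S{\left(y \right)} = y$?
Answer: $- \frac{983159}{42} \approx -23409.0$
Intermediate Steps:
$f{\left(M \right)} = 0$
$- 23 \left(\left(- \frac{50}{S{\left(A \right)}} - \frac{13}{-6}\right) + f{\left(1 \right)}\right) - 23523 = - 23 \left(\left(- \frac{50}{7} - \frac{13}{-6}\right) + 0\right) - 23523 = - 23 \left(\left(\left(-50\right) \frac{1}{7} - - \frac{13}{6}\right) + 0\right) - 23523 = - 23 \left(\left(- \frac{50}{7} + \frac{13}{6}\right) + 0\right) - 23523 = - 23 \left(- \frac{209}{42} + 0\right) - 23523 = \left(-23\right) \left(- \frac{209}{42}\right) - 23523 = \frac{4807}{42} - 23523 = - \frac{983159}{42}$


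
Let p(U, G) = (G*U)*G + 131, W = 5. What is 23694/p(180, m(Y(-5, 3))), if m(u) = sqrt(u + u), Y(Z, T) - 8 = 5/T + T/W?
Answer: 23694/3827 ≈ 6.1913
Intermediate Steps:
Y(Z, T) = 8 + 5/T + T/5 (Y(Z, T) = 8 + (5/T + T/5) = 8 + 5/T + T/5)
m(u) = sqrt(2)*sqrt(u) (m(u) = sqrt(2*u) = sqrt(2)*sqrt(u))
p(U, G) = 131 + U*G**2 (p(U, G) = U*G**2 + 131 = 131 + U*G**2)
23694/p(180, m(Y(-5, 3))) = 23694/(131 + 180*(sqrt(2)*sqrt(8 + 5/3 + (1/5)*3))**2) = 23694/(131 + 180*(sqrt(2)*sqrt(8 + 5*(1/3) + 3/5))**2) = 23694/(131 + 180*(sqrt(2)*sqrt(8 + 5/3 + 3/5))**2) = 23694/(131 + 180*(sqrt(2)*sqrt(154/15))**2) = 23694/(131 + 180*(sqrt(2)*(sqrt(2310)/15))**2) = 23694/(131 + 180*(2*sqrt(1155)/15)**2) = 23694/(131 + 180*(308/15)) = 23694/(131 + 3696) = 23694/3827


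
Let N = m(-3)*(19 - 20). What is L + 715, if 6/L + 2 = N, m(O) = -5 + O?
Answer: 716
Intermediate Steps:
N = 8 (N = (-5 - 3)*(19 - 20) = -8*(-1) = 8)
L = 1 (L = 6/(-2 + 8) = 6/6 = 6*(⅙) = 1)
L + 715 = 1 + 715 = 716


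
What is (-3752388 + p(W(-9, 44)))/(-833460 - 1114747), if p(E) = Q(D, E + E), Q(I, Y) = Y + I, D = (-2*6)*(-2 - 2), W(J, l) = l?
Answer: 3752252/1948207 ≈ 1.9260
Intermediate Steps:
D = 48 (D = -12*(-4) = 48)
Q(I, Y) = I + Y
p(E) = 48 + 2*E (p(E) = 48 + (E + E) = 48 + 2*E)
(-3752388 + p(W(-9, 44)))/(-833460 - 1114747) = (-3752388 + (48 + 2*44))/(-833460 - 1114747) = (-3752388 + (48 + 88))/(-1948207) = (-3752388 + 136)*(-1/1948207) = -3752252*(-1/1948207) = 3752252/1948207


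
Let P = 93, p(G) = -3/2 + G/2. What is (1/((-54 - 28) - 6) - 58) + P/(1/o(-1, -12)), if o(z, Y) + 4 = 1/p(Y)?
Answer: -194661/440 ≈ -442.41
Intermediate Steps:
p(G) = -3/2 + G/2 (p(G) = -3*1/2 + G*(1/2) = -3/2 + G/2)
o(z, Y) = -4 + 1/(-3/2 + Y/2)
(1/((-54 - 28) - 6) - 58) + P/(1/o(-1, -12)) = (1/((-54 - 28) - 6) - 58) + 93/(1/(2*(7 - 2*(-12))/(-3 - 12))) = (1/(-82 - 6) - 58) + 93/(1/(2*(7 + 24)/(-15))) = (1/(-88) - 58) + 93/(1/(2*(-1/15)*31)) = (-1/88 - 58) + 93/(1/(-62/15)) = -5105/88 + 93/(-15/62) = -5105/88 + 93*(-62/15) = -5105/88 - 1922/5 = -194661/440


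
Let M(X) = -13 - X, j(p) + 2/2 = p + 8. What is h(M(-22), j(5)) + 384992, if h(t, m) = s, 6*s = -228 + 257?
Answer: 2309981/6 ≈ 3.8500e+5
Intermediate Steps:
j(p) = 7 + p (j(p) = -1 + (p + 8) = -1 + (8 + p) = 7 + p)
s = 29/6 (s = (-228 + 257)/6 = (⅙)*29 = 29/6 ≈ 4.8333)
h(t, m) = 29/6
h(M(-22), j(5)) + 384992 = 29/6 + 384992 = 2309981/6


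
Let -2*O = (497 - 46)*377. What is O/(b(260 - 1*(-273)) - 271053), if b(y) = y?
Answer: 170027/541040 ≈ 0.31426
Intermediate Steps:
O = -170027/2 (O = -(497 - 46)*377/2 = -451*377/2 = -½*170027 = -170027/2 ≈ -85014.)
O/(b(260 - 1*(-273)) - 271053) = -170027/(2*((260 - 1*(-273)) - 271053)) = -170027/(2*((260 + 273) - 271053)) = -170027/(2*(533 - 271053)) = -170027/2/(-270520) = -170027/2*(-1/270520) = 170027/541040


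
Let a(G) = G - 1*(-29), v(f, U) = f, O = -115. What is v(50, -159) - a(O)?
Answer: 136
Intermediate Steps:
a(G) = 29 + G (a(G) = G + 29 = 29 + G)
v(50, -159) - a(O) = 50 - (29 - 115) = 50 - 1*(-86) = 50 + 86 = 136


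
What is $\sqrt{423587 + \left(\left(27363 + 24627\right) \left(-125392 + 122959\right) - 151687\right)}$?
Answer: $i \sqrt{126219770} \approx 11235.0 i$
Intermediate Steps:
$\sqrt{423587 + \left(\left(27363 + 24627\right) \left(-125392 + 122959\right) - 151687\right)} = \sqrt{423587 + \left(51990 \left(-2433\right) - 151687\right)} = \sqrt{423587 - 126643357} = \sqrt{-126219770} = i \sqrt{126219770}$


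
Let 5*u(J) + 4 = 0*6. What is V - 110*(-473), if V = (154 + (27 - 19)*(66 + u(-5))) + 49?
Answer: 263773/5 ≈ 52755.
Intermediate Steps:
u(J) = -⅘ (u(J) = -⅘ + (0*6)/5 = -⅘ + (⅕)*0 = -⅘ + 0 = -⅘)
V = 3623/5 (V = (154 + (27 - 19)*(66 - ⅘)) + 49 = (154 + 8*(326/5)) + 49 = (154 + 2608/5) + 49 = 3378/5 + 49 = 3623/5 ≈ 724.60)
V - 110*(-473) = 3623/5 - 110*(-473) = 3623/5 + 52030 = 263773/5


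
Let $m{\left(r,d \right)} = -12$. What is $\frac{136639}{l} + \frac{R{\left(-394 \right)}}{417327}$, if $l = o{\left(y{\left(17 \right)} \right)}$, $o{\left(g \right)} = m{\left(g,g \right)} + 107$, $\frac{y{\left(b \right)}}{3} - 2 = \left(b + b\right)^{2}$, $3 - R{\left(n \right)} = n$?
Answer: $\frac{57023181668}{39646065} \approx 1438.3$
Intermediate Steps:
$R{\left(n \right)} = 3 - n$
$y{\left(b \right)} = 6 + 12 b^{2}$ ($y{\left(b \right)} = 6 + 3 \left(b + b\right)^{2} = 6 + 3 \left(2 b\right)^{2} = 6 + 3 \cdot 4 b^{2} = 6 + 12 b^{2}$)
$o{\left(g \right)} = 95$ ($o{\left(g \right)} = -12 + 107 = 95$)
$l = 95$
$\frac{136639}{l} + \frac{R{\left(-394 \right)}}{417327} = \frac{136639}{95} + \frac{3 - -394}{417327} = 136639 \cdot \frac{1}{95} + \left(3 + 394\right) \frac{1}{417327} = \frac{136639}{95} + 397 \cdot \frac{1}{417327} = \frac{136639}{95} + \frac{397}{417327} = \frac{57023181668}{39646065}$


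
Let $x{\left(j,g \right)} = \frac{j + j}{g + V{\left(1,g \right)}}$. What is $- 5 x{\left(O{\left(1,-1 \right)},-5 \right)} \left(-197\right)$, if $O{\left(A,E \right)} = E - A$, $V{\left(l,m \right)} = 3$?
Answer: $1970$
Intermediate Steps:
$x{\left(j,g \right)} = \frac{2 j}{3 + g}$ ($x{\left(j,g \right)} = \frac{j + j}{g + 3} = \frac{2 j}{3 + g}$)
$- 5 x{\left(O{\left(1,-1 \right)},-5 \right)} \left(-197\right) = - 5 \frac{2 \left(-1 - 1\right)}{3 - 5} \left(-197\right) = - 5 \frac{2 \left(-1 - 1\right)}{-2} \left(-197\right) = - 5 \cdot 2 \left(-2\right) \left(- \frac{1}{2}\right) \left(-197\right) = \left(-5\right) 2 \left(-197\right) = \left(-10\right) \left(-197\right) = 1970$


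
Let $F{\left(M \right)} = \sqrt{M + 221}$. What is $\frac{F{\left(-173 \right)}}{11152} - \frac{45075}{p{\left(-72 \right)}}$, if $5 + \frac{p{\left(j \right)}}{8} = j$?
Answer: $\frac{45075}{616} + \frac{\sqrt{3}}{2788} \approx 73.174$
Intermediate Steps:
$F{\left(M \right)} = \sqrt{221 + M}$
$p{\left(j \right)} = -40 + 8 j$
$\frac{F{\left(-173 \right)}}{11152} - \frac{45075}{p{\left(-72 \right)}} = \frac{\sqrt{221 - 173}}{11152} - \frac{45075}{-40 + 8 \left(-72\right)} = \sqrt{48} \cdot \frac{1}{11152} - \frac{45075}{-40 - 576} = 4 \sqrt{3} \cdot \frac{1}{11152} - \frac{45075}{-616} = \frac{\sqrt{3}}{2788} - - \frac{45075}{616} = \frac{\sqrt{3}}{2788} + \frac{45075}{616} = \frac{45075}{616} + \frac{\sqrt{3}}{2788}$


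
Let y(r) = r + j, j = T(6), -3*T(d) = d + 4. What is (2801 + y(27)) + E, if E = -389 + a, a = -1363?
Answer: 3218/3 ≈ 1072.7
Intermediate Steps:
T(d) = -4/3 - d/3 (T(d) = -(d + 4)/3 = -(4 + d)/3 = -4/3 - d/3)
j = -10/3 (j = -4/3 - ⅓*6 = -4/3 - 2 = -10/3 ≈ -3.3333)
E = -1752 (E = -389 - 1363 = -1752)
y(r) = -10/3 + r (y(r) = r - 10/3 = -10/3 + r)
(2801 + y(27)) + E = (2801 + (-10/3 + 27)) - 1752 = (2801 + 71/3) - 1752 = 8474/3 - 1752 = 3218/3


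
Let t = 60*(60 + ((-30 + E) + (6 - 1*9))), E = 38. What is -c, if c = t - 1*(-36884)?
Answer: -40784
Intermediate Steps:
t = 3900 (t = 60*(60 + ((-30 + 38) + (6 - 1*9))) = 60*(60 + (8 + (6 - 9))) = 60*(60 + (8 - 3)) = 60*(60 + 5) = 60*65 = 3900)
c = 40784 (c = 3900 - 1*(-36884) = 3900 + 36884 = 40784)
-c = -1*40784 = -40784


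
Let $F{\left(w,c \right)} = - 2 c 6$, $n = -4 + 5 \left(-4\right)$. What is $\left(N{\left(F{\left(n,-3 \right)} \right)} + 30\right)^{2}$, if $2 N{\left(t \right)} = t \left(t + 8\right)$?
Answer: $675684$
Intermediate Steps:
$n = -24$ ($n = -4 - 20 = -24$)
$F{\left(w,c \right)} = - 12 c$
$N{\left(t \right)} = \frac{t \left(8 + t\right)}{2}$ ($N{\left(t \right)} = \frac{t \left(t + 8\right)}{2} = \frac{t \left(8 + t\right)}{2}$)
$\left(N{\left(F{\left(n,-3 \right)} \right)} + 30\right)^{2} = \left(\frac{\left(-12\right) \left(-3\right) \left(8 - -36\right)}{2} + 30\right)^{2} = \left(\frac{1}{2} \cdot 36 \left(8 + 36\right) + 30\right)^{2} = \left(\frac{1}{2} \cdot 36 \cdot 44 + 30\right)^{2} = \left(792 + 30\right)^{2} = 822^{2} = 675684$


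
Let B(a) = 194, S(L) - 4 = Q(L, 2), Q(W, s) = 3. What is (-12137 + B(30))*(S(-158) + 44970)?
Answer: -537160311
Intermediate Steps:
S(L) = 7 (S(L) = 4 + 3 = 7)
(-12137 + B(30))*(S(-158) + 44970) = (-12137 + 194)*(7 + 44970) = -11943*44977 = -537160311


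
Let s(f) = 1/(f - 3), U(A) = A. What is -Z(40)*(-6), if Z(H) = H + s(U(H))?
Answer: 8886/37 ≈ 240.16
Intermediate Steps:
s(f) = 1/(-3 + f)
Z(H) = H + 1/(-3 + H)
-Z(40)*(-6) = -(1 + 40*(-3 + 40))/(-3 + 40)*(-6) = -(1 + 40*37)/37*(-6) = -(1 + 1480)/37*(-6) = -(1/37)*1481*(-6) = -1481*(-6)/37 = -1*(-8886/37) = 8886/37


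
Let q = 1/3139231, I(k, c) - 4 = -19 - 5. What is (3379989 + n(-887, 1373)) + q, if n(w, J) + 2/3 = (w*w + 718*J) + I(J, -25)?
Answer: 48525146624077/9417693 ≈ 5.1526e+6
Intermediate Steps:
I(k, c) = -20 (I(k, c) = 4 + (-19 - 5) = 4 - 24 = -20)
q = 1/3139231 ≈ 3.1855e-7
n(w, J) = -62/3 + w² + 718*J (n(w, J) = -⅔ + ((w*w + 718*J) - 20) = -⅔ + ((w² + 718*J) - 20) = -⅔ + (-20 + w² + 718*J) = -62/3 + w² + 718*J)
(3379989 + n(-887, 1373)) + q = (3379989 + (-62/3 + (-887)² + 718*1373)) + 1/3139231 = (3379989 + (-62/3 + 786769 + 985814)) + 1/3139231 = (3379989 + 5317687/3) + 1/3139231 = 15457654/3 + 1/3139231 = 48525146624077/9417693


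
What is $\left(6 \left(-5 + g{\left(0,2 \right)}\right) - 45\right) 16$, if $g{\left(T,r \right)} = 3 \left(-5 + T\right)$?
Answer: $-2640$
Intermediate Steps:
$g{\left(T,r \right)} = -15 + 3 T$
$\left(6 \left(-5 + g{\left(0,2 \right)}\right) - 45\right) 16 = \left(6 \left(-5 + \left(-15 + 3 \cdot 0\right)\right) - 45\right) 16 = \left(6 \left(-5 + \left(-15 + 0\right)\right) - 45\right) 16 = \left(6 \left(-5 - 15\right) - 45\right) 16 = \left(6 \left(-20\right) - 45\right) 16 = \left(-120 - 45\right) 16 = \left(-165\right) 16 = -2640$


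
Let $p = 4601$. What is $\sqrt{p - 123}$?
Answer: $\sqrt{4478} \approx 66.918$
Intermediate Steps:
$\sqrt{p - 123} = \sqrt{4601 - 123} = \sqrt{4478}$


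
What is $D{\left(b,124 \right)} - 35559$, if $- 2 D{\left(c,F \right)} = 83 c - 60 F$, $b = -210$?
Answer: $-23124$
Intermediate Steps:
$D{\left(c,F \right)} = 30 F - \frac{83 c}{2}$ ($D{\left(c,F \right)} = - \frac{83 c - 60 F}{2} = - \frac{- 60 F + 83 c}{2} = 30 F - \frac{83 c}{2}$)
$D{\left(b,124 \right)} - 35559 = \left(30 \cdot 124 - -8715\right) - 35559 = \left(3720 + 8715\right) - 35559 = 12435 - 35559 = -23124$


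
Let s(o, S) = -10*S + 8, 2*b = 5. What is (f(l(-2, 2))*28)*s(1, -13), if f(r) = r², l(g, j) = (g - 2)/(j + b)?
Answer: 82432/27 ≈ 3053.0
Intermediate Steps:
b = 5/2 (b = (½)*5 = 5/2 ≈ 2.5000)
l(g, j) = (-2 + g)/(5/2 + j) (l(g, j) = (g - 2)/(j + 5/2) = (-2 + g)/(5/2 + j))
s(o, S) = 8 - 10*S
(f(l(-2, 2))*28)*s(1, -13) = ((2*(-2 - 2)/(5 + 2*2))²*28)*(8 - 10*(-13)) = ((2*(-4)/(5 + 4))²*28)*(8 + 130) = ((2*(-4)/9)²*28)*138 = ((2*(⅑)*(-4))²*28)*138 = ((-8/9)²*28)*138 = ((64/81)*28)*138 = (1792/81)*138 = 82432/27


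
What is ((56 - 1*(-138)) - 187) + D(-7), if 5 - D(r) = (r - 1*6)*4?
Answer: 64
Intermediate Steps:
D(r) = 29 - 4*r (D(r) = 5 - (r - 1*6)*4 = 5 - (r - 6)*4 = 5 - (-6 + r)*4 = 5 - (-24 + 4*r) = 5 + (24 - 4*r) = 29 - 4*r)
((56 - 1*(-138)) - 187) + D(-7) = ((56 - 1*(-138)) - 187) + (29 - 4*(-7)) = ((56 + 138) - 187) + (29 + 28) = (194 - 187) + 57 = 7 + 57 = 64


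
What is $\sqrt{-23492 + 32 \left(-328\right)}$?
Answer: $2 i \sqrt{8497} \approx 184.36 i$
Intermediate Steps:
$\sqrt{-23492 + 32 \left(-328\right)} = \sqrt{-23492 - 10496} = \sqrt{-33988} = 2 i \sqrt{8497}$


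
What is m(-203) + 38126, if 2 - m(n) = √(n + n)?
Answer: 38128 - I*√406 ≈ 38128.0 - 20.149*I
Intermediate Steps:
m(n) = 2 - √2*√n (m(n) = 2 - √(n + n) = 2 - √(2*n) = 2 - √2*√n)
m(-203) + 38126 = (2 - √2*√(-203)) + 38126 = (2 - √2*I*√203) + 38126 = (2 - I*√406) + 38126 = 38128 - I*√406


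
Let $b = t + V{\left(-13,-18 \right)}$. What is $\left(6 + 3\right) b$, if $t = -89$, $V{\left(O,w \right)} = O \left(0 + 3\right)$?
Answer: $-1152$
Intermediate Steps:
$V{\left(O,w \right)} = 3 O$ ($V{\left(O,w \right)} = O 3 = 3 O$)
$b = -128$ ($b = -89 + 3 \left(-13\right) = -89 - 39 = -128$)
$\left(6 + 3\right) b = \left(6 + 3\right) \left(-128\right) = 9 \left(-128\right) = -1152$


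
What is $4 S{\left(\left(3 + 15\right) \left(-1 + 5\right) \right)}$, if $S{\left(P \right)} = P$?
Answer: $288$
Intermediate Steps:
$4 S{\left(\left(3 + 15\right) \left(-1 + 5\right) \right)} = 4 \left(3 + 15\right) \left(-1 + 5\right) = 4 \cdot 18 \cdot 4 = 4 \cdot 72 = 288$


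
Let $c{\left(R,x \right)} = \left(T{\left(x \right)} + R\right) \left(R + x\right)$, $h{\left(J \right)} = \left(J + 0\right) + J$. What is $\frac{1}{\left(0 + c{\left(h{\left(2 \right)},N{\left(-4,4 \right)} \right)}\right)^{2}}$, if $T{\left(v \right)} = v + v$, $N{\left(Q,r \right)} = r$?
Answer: $\frac{1}{9216} \approx 0.00010851$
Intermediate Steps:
$h{\left(J \right)} = 2 J$ ($h{\left(J \right)} = J + J = 2 J$)
$T{\left(v \right)} = 2 v$
$c{\left(R,x \right)} = \left(R + x\right) \left(R + 2 x\right)$ ($c{\left(R,x \right)} = \left(2 x + R\right) \left(R + x\right) = \left(R + 2 x\right) \left(R + x\right) = \left(R + x\right) \left(R + 2 x\right)$)
$\frac{1}{\left(0 + c{\left(h{\left(2 \right)},N{\left(-4,4 \right)} \right)}\right)^{2}} = \frac{1}{\left(0 + \left(\left(2 \cdot 2\right)^{2} + 2 \cdot 4^{2} + 3 \cdot 2 \cdot 2 \cdot 4\right)\right)^{2}} = \frac{1}{\left(0 + \left(4^{2} + 2 \cdot 16 + 3 \cdot 4 \cdot 4\right)\right)^{2}} = \frac{1}{\left(0 + \left(16 + 32 + 48\right)\right)^{2}} = \frac{1}{\left(0 + 96\right)^{2}} = \frac{1}{96^{2}} = \frac{1}{9216}$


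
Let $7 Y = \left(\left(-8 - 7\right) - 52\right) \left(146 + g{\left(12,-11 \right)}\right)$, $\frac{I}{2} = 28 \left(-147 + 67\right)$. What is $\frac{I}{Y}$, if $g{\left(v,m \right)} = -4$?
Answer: $\frac{15680}{4757} \approx 3.2962$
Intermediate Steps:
$I = -4480$ ($I = 2 \cdot 28 \left(-147 + 67\right) = 2 \cdot 28 \left(-80\right) = 2 \left(-2240\right) = -4480$)
$Y = - \frac{9514}{7}$ ($Y = \frac{\left(\left(-8 - 7\right) - 52\right) \left(146 - 4\right)}{7} = \frac{\left(-15 - 52\right) 142}{7} = \frac{\left(-67\right) 142}{7} = \frac{1}{7} \left(-9514\right) = - \frac{9514}{7} \approx -1359.1$)
$\frac{I}{Y} = - \frac{4480}{- \frac{9514}{7}} = \left(-4480\right) \left(- \frac{7}{9514}\right) = \frac{15680}{4757}$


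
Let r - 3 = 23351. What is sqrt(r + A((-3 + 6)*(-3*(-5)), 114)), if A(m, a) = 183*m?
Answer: sqrt(31589) ≈ 177.73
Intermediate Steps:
r = 23354 (r = 3 + 23351 = 23354)
sqrt(r + A((-3 + 6)*(-3*(-5)), 114)) = sqrt(23354 + 183*((-3 + 6)*(-3*(-5)))) = sqrt(23354 + 183*(3*15)) = sqrt(23354 + 183*45) = sqrt(23354 + 8235) = sqrt(31589)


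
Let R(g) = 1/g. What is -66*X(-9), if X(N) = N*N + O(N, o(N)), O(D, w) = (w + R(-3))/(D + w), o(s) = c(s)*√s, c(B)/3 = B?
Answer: -1996742/369 - 286*I/41 ≈ -5411.2 - 6.9756*I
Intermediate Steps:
c(B) = 3*B
o(s) = 3*s^(3/2) (o(s) = (3*s)*√s = 3*s^(3/2))
O(D, w) = (-⅓ + w)/(D + w) (O(D, w) = (w + 1/(-3))/(D + w) = (w - ⅓)/(D + w) = (-⅓ + w)/(D + w))
X(N) = N² + (-⅓ + 3*N^(3/2))/(N + 3*N^(3/2)) (X(N) = N*N + (-⅓ + 3*N^(3/2))/(N + 3*N^(3/2)) = N² + (-⅓ + 3*N^(3/2))/(N + 3*N^(3/2)))
-66*X(-9) = -66*(-⅓ + (-9)³ + 3*(-9)^(3/2) + 3*(-9)^(7/2))/(-9 + 3*(-9)^(3/2)) = -66*(-⅓ - 729 + 3*(-27*I) + 3*(-2187*I))/(-9 + 3*(-27*I)) = -66*(-⅓ - 729 - 81*I - 6561*I)/(-9 - 81*I) = -66*(-9 + 81*I)/6642*(-2188/3 - 6642*I) = -11*(-9 + 81*I)*(-2188/3 - 6642*I)/1107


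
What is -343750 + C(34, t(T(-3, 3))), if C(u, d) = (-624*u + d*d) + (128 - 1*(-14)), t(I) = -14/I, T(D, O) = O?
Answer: -3283220/9 ≈ -3.6480e+5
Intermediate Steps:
C(u, d) = 142 + d**2 - 624*u (C(u, d) = (-624*u + d**2) + (128 + 14) = (d**2 - 624*u) + 142 = 142 + d**2 - 624*u)
-343750 + C(34, t(T(-3, 3))) = -343750 + (142 + (-14/3)**2 - 624*34) = -343750 + (142 + (-14*1/3)**2 - 21216) = -343750 + (142 + (-14/3)**2 - 21216) = -343750 + (142 + 196/9 - 21216) = -343750 - 189470/9 = -3283220/9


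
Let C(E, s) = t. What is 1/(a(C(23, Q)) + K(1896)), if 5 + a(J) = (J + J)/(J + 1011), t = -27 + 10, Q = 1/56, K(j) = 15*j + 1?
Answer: 497/14132675 ≈ 3.5167e-5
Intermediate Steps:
K(j) = 1 + 15*j
Q = 1/56 ≈ 0.017857
t = -17
C(E, s) = -17
a(J) = -5 + 2*J/(1011 + J) (a(J) = -5 + (J + J)/(J + 1011) = -5 + (2*J)/(1011 + J) = -5 + 2*J/(1011 + J))
1/(a(C(23, Q)) + K(1896)) = 1/(3*(-1685 - 1*(-17))/(1011 - 17) + (1 + 15*1896)) = 1/(3*(-1685 + 17)/994 + (1 + 28440)) = 1/(3*(1/994)*(-1668) + 28441) = 1/(-2502/497 + 28441) = 1/(14132675/497) = 497/14132675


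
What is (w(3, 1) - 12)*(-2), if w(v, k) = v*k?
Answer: 18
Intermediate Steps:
w(v, k) = k*v
(w(3, 1) - 12)*(-2) = (1*3 - 12)*(-2) = (3 - 12)*(-2) = -9*(-2) = 18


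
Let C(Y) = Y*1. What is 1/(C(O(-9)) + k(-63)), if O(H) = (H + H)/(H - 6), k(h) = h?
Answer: -5/309 ≈ -0.016181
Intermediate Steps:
O(H) = 2*H/(-6 + H) (O(H) = (2*H)/(-6 + H) = 2*H/(-6 + H))
C(Y) = Y
1/(C(O(-9)) + k(-63)) = 1/(2*(-9)/(-6 - 9) - 63) = 1/(2*(-9)/(-15) - 63) = 1/(2*(-9)*(-1/15) - 63) = 1/(6/5 - 63) = 1/(-309/5) = -5/309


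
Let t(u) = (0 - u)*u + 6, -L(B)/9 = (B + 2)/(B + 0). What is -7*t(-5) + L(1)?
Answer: 106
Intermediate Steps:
L(B) = -9*(2 + B)/B (L(B) = -9*(B + 2)/(B + 0) = -9*(2 + B)/B)
t(u) = 6 - u² (t(u) = (-u)*u + 6 = -u² + 6 = 6 - u²)
-7*t(-5) + L(1) = -7*(6 - 1*(-5)²) + (-9 - 18/1) = -7*(6 - 1*25) + (-9 - 18*1) = -7*(6 - 25) + (-9 - 18) = -7*(-19) - 27 = 133 - 27 = 106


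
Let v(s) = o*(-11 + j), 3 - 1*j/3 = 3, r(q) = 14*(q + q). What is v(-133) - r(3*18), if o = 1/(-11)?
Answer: -1511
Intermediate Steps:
o = -1/11 ≈ -0.090909
r(q) = 28*q (r(q) = 14*(2*q) = 28*q)
j = 0 (j = 9 - 3*3 = 9 - 9 = 0)
v(s) = 1 (v(s) = -(-11 + 0)/11 = -1/11*(-11) = 1)
v(-133) - r(3*18) = 1 - 28*3*18 = 1 - 28*54 = 1 - 1*1512 = 1 - 1512 = -1511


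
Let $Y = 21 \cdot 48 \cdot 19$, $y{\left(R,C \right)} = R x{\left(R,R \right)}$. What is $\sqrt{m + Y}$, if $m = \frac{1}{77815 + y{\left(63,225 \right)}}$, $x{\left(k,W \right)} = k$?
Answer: $\frac{\sqrt{32025125297374}}{40892} \approx 138.39$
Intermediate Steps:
$y{\left(R,C \right)} = R^{2}$ ($y{\left(R,C \right)} = R R = R^{2}$)
$Y = 19152$ ($Y = 1008 \cdot 19 = 19152$)
$m = \frac{1}{81784}$ ($m = \frac{1}{77815 + 63^{2}} = \frac{1}{77815 + 3969} = \frac{1}{81784} \approx 1.2227 \cdot 10^{-5}$)
$\sqrt{m + Y} = \sqrt{\frac{1}{81784} + 19152} = \sqrt{\frac{1566327169}{81784}} = \frac{\sqrt{32025125297374}}{40892}$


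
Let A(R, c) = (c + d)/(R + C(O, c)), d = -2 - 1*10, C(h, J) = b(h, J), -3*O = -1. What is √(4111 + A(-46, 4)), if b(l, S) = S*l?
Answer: √18455083/67 ≈ 64.119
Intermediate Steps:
O = ⅓ (O = -⅓*(-1) = ⅓ ≈ 0.33333)
C(h, J) = J*h
d = -12 (d = -2 - 10 = -12)
A(R, c) = (-12 + c)/(R + c/3) (A(R, c) = (c - 12)/(R + c*(⅓)) = (-12 + c)/(R + c/3))
√(4111 + A(-46, 4)) = √(4111 + 3*(-12 + 4)/(4 + 3*(-46))) = √(4111 + 3*(-8)/(4 - 138)) = √(4111 + 3*(-8)/(-134)) = √(4111 + 3*(-1/134)*(-8)) = √(4111 + 12/67) = √(275449/67) = √18455083/67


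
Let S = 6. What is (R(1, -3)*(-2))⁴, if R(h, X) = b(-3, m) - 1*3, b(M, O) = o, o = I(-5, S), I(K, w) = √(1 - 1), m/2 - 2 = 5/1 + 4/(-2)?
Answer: 1296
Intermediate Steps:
m = 10 (m = 4 + 2*(5/1 + 4/(-2)) = 4 + 2*(5*1 + 4*(-½)) = 4 + 2*(5 - 2) = 4 + 2*3 = 4 + 6 = 10)
I(K, w) = 0 (I(K, w) = √0 = 0)
o = 0
b(M, O) = 0
R(h, X) = -3 (R(h, X) = 0 - 1*3 = 0 - 3 = -3)
(R(1, -3)*(-2))⁴ = (-3*(-2))⁴ = 6⁴ = 1296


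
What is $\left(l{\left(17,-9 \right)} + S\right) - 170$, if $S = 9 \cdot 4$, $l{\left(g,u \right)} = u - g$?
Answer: $-160$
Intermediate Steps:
$S = 36$
$\left(l{\left(17,-9 \right)} + S\right) - 170 = \left(\left(-9 - 17\right) + 36\right) - 170 = \left(-26 + 36\right) - 170 = 10 - 170 = -160$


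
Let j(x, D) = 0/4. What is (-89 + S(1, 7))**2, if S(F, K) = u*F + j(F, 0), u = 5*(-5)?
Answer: 12996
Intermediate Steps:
j(x, D) = 0 (j(x, D) = 0*(1/4) = 0)
u = -25
S(F, K) = -25*F (S(F, K) = -25*F + 0 = -25*F)
(-89 + S(1, 7))**2 = (-89 - 25*1)**2 = (-89 - 25)**2 = (-114)**2 = 12996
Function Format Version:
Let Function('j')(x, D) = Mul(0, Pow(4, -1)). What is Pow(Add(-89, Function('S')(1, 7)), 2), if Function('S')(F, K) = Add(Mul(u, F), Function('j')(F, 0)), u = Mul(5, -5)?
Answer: 12996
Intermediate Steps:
Function('j')(x, D) = 0 (Function('j')(x, D) = Mul(0, Rational(1, 4)) = 0)
u = -25
Function('S')(F, K) = Mul(-25, F) (Function('S')(F, K) = Add(Mul(-25, F), 0) = Mul(-25, F))
Pow(Add(-89, Function('S')(1, 7)), 2) = Pow(Add(-89, Mul(-25, 1)), 2) = Pow(Add(-89, -25), 2) = Pow(-114, 2) = 12996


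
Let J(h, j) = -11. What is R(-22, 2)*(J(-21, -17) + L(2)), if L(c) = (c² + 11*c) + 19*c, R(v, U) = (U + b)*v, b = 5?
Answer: -8162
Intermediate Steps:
R(v, U) = v*(5 + U) (R(v, U) = (U + 5)*v = (5 + U)*v = v*(5 + U))
L(c) = c² + 30*c
R(-22, 2)*(J(-21, -17) + L(2)) = (-22*(5 + 2))*(-11 + 2*(30 + 2)) = (-22*7)*(-11 + 2*32) = -154*(-11 + 64) = -154*53 = -8162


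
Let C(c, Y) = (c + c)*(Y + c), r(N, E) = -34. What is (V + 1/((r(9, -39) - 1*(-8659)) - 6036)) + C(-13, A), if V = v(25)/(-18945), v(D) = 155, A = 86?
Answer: -6206308976/3269907 ≈ -1898.0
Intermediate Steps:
C(c, Y) = 2*c*(Y + c) (C(c, Y) = (2*c)*(Y + c) = 2*c*(Y + c))
V = -31/3789 (V = 155/(-18945) = 155*(-1/18945) = -31/3789 ≈ -0.0081816)
(V + 1/((r(9, -39) - 1*(-8659)) - 6036)) + C(-13, A) = (-31/3789 + 1/((-34 - 1*(-8659)) - 6036)) + 2*(-13)*(86 - 13) = (-31/3789 + 1/((-34 + 8659) - 6036)) + 2*(-13)*73 = (-31/3789 + 1/(8625 - 6036)) - 1898 = (-31/3789 + 1/2589) - 1898 = -25490/3269907 - 1898 = -6206308976/3269907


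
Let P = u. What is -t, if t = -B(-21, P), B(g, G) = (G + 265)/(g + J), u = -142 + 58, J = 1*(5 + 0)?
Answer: -181/16 ≈ -11.313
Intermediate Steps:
J = 5 (J = 1*5 = 5)
u = -84
P = -84
B(g, G) = (265 + G)/(5 + g) (B(g, G) = (G + 265)/(g + 5) = (265 + G)/(5 + g))
t = 181/16 (t = -(265 - 84)/(5 - 21) = -181/(-16) = -(-1)*181/16 = -1*(-181/16) = 181/16 ≈ 11.313)
-t = -1*181/16 = -181/16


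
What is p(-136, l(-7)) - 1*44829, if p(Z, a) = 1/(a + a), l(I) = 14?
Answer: -1255211/28 ≈ -44829.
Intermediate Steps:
p(Z, a) = 1/(2*a)
p(-136, l(-7)) - 1*44829 = (1/2)/14 - 1*44829 = (1/2)*(1/14) - 44829 = 1/28 - 44829 = -1255211/28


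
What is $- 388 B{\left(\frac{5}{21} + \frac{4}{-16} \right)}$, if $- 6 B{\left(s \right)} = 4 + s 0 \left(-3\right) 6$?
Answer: $\frac{776}{3} \approx 258.67$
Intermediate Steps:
$B{\left(s \right)} = - \frac{2}{3}$ ($B{\left(s \right)} = - \frac{4 + s 0 \left(-3\right) 6}{6} = - \frac{4 + 0 \left(-3\right) 6}{6} = - \frac{4 + 0 \cdot 6}{6} = - \frac{4 + 0}{6} = \left(- \frac{1}{6}\right) 4 = - \frac{2}{3}$)
$- 388 B{\left(\frac{5}{21} + \frac{4}{-16} \right)} = \left(-388\right) \left(- \frac{2}{3}\right) = \frac{776}{3}$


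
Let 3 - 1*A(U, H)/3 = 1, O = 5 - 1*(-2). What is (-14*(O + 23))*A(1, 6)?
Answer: -2520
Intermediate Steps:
O = 7 (O = 5 + 2 = 7)
A(U, H) = 6 (A(U, H) = 9 - 3*1 = 9 - 3 = 6)
(-14*(O + 23))*A(1, 6) = -14*(7 + 23)*6 = -14*30*6 = -420*6 = -2520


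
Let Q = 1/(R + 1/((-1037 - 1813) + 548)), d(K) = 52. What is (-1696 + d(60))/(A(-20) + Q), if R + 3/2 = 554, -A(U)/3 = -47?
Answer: -522731994/44833429 ≈ -11.659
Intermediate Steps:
A(U) = 141 (A(U) = -3*(-47) = 141)
R = 1105/2 (R = -3/2 + 554 = 1105/2 ≈ 552.50)
Q = 1151/635927 (Q = 1/(1105/2 + 1/((-1037 - 1813) + 548)) = 1/(1105/2 + 1/(-2850 + 548)) = 1/(1105/2 + 1/(-2302)) = 1/(1105/2 - 1/2302) = 1/(635927/1151) = 1151/635927 ≈ 0.0018100)
(-1696 + d(60))/(A(-20) + Q) = (-1696 + 52)/(141 + 1151/635927) = -1644/89666858/635927 = -1644*635927/89666858 = -522731994/44833429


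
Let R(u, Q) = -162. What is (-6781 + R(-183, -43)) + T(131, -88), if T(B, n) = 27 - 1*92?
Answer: -7008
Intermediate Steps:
T(B, n) = -65 (T(B, n) = 27 - 92 = -65)
(-6781 + R(-183, -43)) + T(131, -88) = (-6781 - 162) - 65 = -6943 - 65 = -7008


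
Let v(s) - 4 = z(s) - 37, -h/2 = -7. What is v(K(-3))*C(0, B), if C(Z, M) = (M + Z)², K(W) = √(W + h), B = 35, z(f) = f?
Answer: -40425 + 1225*√11 ≈ -36362.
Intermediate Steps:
h = 14 (h = -2*(-7) = 14)
K(W) = √(14 + W) (K(W) = √(W + 14) = √(14 + W))
v(s) = -33 + s (v(s) = 4 + (s - 37) = 4 + (-37 + s) = -33 + s)
v(K(-3))*C(0, B) = (-33 + √(14 - 3))*(35 + 0)² = (-33 + √11)*35² = (-33 + √11)*1225 = -40425 + 1225*√11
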